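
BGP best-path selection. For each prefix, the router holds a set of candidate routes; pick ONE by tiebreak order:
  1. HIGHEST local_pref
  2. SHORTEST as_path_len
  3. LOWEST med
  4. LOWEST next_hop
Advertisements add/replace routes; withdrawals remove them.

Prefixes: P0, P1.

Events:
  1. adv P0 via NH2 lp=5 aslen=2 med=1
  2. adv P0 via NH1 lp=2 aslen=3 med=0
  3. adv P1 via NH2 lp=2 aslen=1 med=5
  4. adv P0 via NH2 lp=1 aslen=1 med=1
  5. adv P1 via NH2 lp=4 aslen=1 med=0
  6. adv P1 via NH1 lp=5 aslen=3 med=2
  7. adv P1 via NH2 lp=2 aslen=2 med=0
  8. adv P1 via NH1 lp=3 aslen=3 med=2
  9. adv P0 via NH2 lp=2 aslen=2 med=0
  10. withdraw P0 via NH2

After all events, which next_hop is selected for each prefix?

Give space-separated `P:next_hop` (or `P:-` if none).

Op 1: best P0=NH2 P1=-
Op 2: best P0=NH2 P1=-
Op 3: best P0=NH2 P1=NH2
Op 4: best P0=NH1 P1=NH2
Op 5: best P0=NH1 P1=NH2
Op 6: best P0=NH1 P1=NH1
Op 7: best P0=NH1 P1=NH1
Op 8: best P0=NH1 P1=NH1
Op 9: best P0=NH2 P1=NH1
Op 10: best P0=NH1 P1=NH1

Answer: P0:NH1 P1:NH1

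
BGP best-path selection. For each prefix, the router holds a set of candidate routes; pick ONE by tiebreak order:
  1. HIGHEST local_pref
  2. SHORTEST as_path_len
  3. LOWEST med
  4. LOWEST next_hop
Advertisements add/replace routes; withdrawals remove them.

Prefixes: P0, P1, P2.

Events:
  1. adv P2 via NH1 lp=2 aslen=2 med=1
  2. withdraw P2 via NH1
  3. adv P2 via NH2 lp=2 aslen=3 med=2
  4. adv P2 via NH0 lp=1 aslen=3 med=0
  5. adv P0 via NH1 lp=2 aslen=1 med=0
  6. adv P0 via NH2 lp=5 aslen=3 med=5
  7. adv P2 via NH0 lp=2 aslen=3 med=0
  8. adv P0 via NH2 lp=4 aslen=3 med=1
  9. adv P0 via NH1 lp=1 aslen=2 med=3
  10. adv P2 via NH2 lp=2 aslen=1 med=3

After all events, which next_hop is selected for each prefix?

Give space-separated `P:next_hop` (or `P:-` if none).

Op 1: best P0=- P1=- P2=NH1
Op 2: best P0=- P1=- P2=-
Op 3: best P0=- P1=- P2=NH2
Op 4: best P0=- P1=- P2=NH2
Op 5: best P0=NH1 P1=- P2=NH2
Op 6: best P0=NH2 P1=- P2=NH2
Op 7: best P0=NH2 P1=- P2=NH0
Op 8: best P0=NH2 P1=- P2=NH0
Op 9: best P0=NH2 P1=- P2=NH0
Op 10: best P0=NH2 P1=- P2=NH2

Answer: P0:NH2 P1:- P2:NH2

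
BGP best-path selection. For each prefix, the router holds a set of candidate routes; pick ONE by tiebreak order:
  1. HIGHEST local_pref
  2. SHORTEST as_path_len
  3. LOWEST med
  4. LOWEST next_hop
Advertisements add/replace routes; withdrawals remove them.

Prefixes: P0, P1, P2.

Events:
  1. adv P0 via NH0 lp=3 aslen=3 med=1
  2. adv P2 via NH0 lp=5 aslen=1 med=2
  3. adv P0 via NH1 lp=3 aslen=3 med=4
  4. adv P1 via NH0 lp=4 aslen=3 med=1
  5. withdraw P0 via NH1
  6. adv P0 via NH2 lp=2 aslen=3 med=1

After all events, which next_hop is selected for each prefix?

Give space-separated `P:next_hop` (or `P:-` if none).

Answer: P0:NH0 P1:NH0 P2:NH0

Derivation:
Op 1: best P0=NH0 P1=- P2=-
Op 2: best P0=NH0 P1=- P2=NH0
Op 3: best P0=NH0 P1=- P2=NH0
Op 4: best P0=NH0 P1=NH0 P2=NH0
Op 5: best P0=NH0 P1=NH0 P2=NH0
Op 6: best P0=NH0 P1=NH0 P2=NH0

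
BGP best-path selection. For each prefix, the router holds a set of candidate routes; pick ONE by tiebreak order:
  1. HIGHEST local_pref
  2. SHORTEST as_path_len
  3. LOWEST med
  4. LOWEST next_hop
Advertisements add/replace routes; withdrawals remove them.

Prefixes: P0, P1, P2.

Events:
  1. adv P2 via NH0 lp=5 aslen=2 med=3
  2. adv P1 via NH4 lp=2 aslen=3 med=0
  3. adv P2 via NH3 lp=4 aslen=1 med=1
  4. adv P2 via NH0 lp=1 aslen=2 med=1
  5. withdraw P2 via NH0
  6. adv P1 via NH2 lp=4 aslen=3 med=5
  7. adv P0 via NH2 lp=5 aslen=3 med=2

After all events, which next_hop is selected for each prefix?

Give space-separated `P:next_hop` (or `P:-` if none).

Answer: P0:NH2 P1:NH2 P2:NH3

Derivation:
Op 1: best P0=- P1=- P2=NH0
Op 2: best P0=- P1=NH4 P2=NH0
Op 3: best P0=- P1=NH4 P2=NH0
Op 4: best P0=- P1=NH4 P2=NH3
Op 5: best P0=- P1=NH4 P2=NH3
Op 6: best P0=- P1=NH2 P2=NH3
Op 7: best P0=NH2 P1=NH2 P2=NH3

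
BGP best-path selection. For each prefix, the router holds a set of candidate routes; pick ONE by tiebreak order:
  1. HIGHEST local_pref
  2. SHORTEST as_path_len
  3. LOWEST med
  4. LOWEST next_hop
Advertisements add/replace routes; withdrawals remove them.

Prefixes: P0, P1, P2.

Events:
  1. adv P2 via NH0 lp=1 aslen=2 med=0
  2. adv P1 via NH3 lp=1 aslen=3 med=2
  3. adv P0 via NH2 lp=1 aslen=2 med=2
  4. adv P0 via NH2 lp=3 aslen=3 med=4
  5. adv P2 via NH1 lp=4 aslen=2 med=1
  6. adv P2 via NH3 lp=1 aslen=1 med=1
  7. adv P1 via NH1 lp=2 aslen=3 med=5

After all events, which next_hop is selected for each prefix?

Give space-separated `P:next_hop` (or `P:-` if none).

Answer: P0:NH2 P1:NH1 P2:NH1

Derivation:
Op 1: best P0=- P1=- P2=NH0
Op 2: best P0=- P1=NH3 P2=NH0
Op 3: best P0=NH2 P1=NH3 P2=NH0
Op 4: best P0=NH2 P1=NH3 P2=NH0
Op 5: best P0=NH2 P1=NH3 P2=NH1
Op 6: best P0=NH2 P1=NH3 P2=NH1
Op 7: best P0=NH2 P1=NH1 P2=NH1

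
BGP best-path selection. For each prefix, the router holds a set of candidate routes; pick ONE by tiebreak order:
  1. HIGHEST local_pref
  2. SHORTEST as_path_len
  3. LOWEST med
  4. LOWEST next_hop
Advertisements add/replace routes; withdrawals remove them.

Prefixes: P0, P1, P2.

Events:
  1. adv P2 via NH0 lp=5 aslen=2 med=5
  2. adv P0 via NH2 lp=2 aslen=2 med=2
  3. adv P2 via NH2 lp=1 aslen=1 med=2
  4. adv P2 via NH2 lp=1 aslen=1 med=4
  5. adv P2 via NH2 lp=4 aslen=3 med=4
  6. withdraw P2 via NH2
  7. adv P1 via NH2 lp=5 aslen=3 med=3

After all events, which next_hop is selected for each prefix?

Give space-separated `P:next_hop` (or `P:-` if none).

Op 1: best P0=- P1=- P2=NH0
Op 2: best P0=NH2 P1=- P2=NH0
Op 3: best P0=NH2 P1=- P2=NH0
Op 4: best P0=NH2 P1=- P2=NH0
Op 5: best P0=NH2 P1=- P2=NH0
Op 6: best P0=NH2 P1=- P2=NH0
Op 7: best P0=NH2 P1=NH2 P2=NH0

Answer: P0:NH2 P1:NH2 P2:NH0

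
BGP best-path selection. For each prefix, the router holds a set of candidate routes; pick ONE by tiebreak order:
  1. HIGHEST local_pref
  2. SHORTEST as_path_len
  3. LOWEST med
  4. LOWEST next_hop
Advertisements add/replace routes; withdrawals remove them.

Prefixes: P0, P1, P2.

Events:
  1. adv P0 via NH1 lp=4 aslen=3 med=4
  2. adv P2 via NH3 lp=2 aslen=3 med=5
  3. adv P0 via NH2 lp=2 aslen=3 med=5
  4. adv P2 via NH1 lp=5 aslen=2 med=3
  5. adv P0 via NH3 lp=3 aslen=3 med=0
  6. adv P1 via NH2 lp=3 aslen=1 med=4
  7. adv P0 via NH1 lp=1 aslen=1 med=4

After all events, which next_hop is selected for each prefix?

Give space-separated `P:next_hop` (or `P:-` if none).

Op 1: best P0=NH1 P1=- P2=-
Op 2: best P0=NH1 P1=- P2=NH3
Op 3: best P0=NH1 P1=- P2=NH3
Op 4: best P0=NH1 P1=- P2=NH1
Op 5: best P0=NH1 P1=- P2=NH1
Op 6: best P0=NH1 P1=NH2 P2=NH1
Op 7: best P0=NH3 P1=NH2 P2=NH1

Answer: P0:NH3 P1:NH2 P2:NH1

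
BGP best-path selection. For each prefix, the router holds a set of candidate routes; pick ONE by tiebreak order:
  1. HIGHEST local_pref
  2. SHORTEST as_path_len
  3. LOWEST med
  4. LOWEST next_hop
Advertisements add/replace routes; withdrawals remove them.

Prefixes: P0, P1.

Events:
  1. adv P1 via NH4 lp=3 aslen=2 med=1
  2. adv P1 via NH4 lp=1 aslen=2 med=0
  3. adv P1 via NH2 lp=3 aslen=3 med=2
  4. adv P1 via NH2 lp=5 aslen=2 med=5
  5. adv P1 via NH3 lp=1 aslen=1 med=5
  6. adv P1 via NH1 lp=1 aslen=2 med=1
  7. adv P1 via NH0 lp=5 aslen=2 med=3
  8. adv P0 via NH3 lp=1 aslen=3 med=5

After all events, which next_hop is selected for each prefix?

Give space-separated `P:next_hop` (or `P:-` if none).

Op 1: best P0=- P1=NH4
Op 2: best P0=- P1=NH4
Op 3: best P0=- P1=NH2
Op 4: best P0=- P1=NH2
Op 5: best P0=- P1=NH2
Op 6: best P0=- P1=NH2
Op 7: best P0=- P1=NH0
Op 8: best P0=NH3 P1=NH0

Answer: P0:NH3 P1:NH0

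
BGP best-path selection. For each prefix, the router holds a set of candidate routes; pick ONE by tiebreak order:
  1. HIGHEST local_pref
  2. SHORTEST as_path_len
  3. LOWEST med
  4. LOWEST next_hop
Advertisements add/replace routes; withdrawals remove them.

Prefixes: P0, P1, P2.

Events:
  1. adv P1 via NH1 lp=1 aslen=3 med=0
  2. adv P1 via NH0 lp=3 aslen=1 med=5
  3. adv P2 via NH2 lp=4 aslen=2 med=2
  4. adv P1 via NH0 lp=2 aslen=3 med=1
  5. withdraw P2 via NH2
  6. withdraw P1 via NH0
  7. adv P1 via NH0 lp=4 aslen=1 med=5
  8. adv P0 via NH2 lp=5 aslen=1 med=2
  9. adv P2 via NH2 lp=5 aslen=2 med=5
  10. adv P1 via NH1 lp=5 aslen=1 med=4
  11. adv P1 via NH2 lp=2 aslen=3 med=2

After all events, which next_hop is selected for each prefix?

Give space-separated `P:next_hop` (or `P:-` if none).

Op 1: best P0=- P1=NH1 P2=-
Op 2: best P0=- P1=NH0 P2=-
Op 3: best P0=- P1=NH0 P2=NH2
Op 4: best P0=- P1=NH0 P2=NH2
Op 5: best P0=- P1=NH0 P2=-
Op 6: best P0=- P1=NH1 P2=-
Op 7: best P0=- P1=NH0 P2=-
Op 8: best P0=NH2 P1=NH0 P2=-
Op 9: best P0=NH2 P1=NH0 P2=NH2
Op 10: best P0=NH2 P1=NH1 P2=NH2
Op 11: best P0=NH2 P1=NH1 P2=NH2

Answer: P0:NH2 P1:NH1 P2:NH2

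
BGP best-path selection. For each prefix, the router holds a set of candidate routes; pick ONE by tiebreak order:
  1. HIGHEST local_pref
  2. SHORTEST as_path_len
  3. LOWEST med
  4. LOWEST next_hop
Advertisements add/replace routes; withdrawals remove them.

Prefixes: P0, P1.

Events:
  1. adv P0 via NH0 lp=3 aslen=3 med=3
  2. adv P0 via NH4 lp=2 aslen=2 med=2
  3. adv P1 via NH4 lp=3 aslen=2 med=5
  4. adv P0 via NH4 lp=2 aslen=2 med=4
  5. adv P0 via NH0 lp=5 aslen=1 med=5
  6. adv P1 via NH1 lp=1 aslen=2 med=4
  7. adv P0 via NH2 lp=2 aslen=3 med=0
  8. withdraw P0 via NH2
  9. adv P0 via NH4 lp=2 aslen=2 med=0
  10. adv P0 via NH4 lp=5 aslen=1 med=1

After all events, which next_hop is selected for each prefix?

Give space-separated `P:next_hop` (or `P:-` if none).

Answer: P0:NH4 P1:NH4

Derivation:
Op 1: best P0=NH0 P1=-
Op 2: best P0=NH0 P1=-
Op 3: best P0=NH0 P1=NH4
Op 4: best P0=NH0 P1=NH4
Op 5: best P0=NH0 P1=NH4
Op 6: best P0=NH0 P1=NH4
Op 7: best P0=NH0 P1=NH4
Op 8: best P0=NH0 P1=NH4
Op 9: best P0=NH0 P1=NH4
Op 10: best P0=NH4 P1=NH4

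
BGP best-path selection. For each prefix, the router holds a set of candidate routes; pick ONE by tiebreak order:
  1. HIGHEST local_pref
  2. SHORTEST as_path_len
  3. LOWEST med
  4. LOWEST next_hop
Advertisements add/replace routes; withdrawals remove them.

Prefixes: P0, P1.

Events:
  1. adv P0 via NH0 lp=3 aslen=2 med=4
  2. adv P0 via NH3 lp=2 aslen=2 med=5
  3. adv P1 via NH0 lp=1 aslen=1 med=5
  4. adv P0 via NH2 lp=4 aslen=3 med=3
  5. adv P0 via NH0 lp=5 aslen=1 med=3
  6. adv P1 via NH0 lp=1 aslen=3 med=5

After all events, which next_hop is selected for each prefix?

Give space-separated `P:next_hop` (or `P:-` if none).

Op 1: best P0=NH0 P1=-
Op 2: best P0=NH0 P1=-
Op 3: best P0=NH0 P1=NH0
Op 4: best P0=NH2 P1=NH0
Op 5: best P0=NH0 P1=NH0
Op 6: best P0=NH0 P1=NH0

Answer: P0:NH0 P1:NH0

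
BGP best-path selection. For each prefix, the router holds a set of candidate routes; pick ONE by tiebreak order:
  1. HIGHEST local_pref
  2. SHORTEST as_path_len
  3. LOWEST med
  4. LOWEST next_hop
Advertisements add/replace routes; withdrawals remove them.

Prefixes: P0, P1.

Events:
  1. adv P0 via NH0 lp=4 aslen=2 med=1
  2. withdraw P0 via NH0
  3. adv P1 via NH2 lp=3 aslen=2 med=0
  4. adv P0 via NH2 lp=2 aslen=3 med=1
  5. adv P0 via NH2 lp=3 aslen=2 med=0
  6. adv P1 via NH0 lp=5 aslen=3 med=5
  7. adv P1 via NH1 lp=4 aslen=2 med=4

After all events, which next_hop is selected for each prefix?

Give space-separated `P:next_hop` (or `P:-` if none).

Answer: P0:NH2 P1:NH0

Derivation:
Op 1: best P0=NH0 P1=-
Op 2: best P0=- P1=-
Op 3: best P0=- P1=NH2
Op 4: best P0=NH2 P1=NH2
Op 5: best P0=NH2 P1=NH2
Op 6: best P0=NH2 P1=NH0
Op 7: best P0=NH2 P1=NH0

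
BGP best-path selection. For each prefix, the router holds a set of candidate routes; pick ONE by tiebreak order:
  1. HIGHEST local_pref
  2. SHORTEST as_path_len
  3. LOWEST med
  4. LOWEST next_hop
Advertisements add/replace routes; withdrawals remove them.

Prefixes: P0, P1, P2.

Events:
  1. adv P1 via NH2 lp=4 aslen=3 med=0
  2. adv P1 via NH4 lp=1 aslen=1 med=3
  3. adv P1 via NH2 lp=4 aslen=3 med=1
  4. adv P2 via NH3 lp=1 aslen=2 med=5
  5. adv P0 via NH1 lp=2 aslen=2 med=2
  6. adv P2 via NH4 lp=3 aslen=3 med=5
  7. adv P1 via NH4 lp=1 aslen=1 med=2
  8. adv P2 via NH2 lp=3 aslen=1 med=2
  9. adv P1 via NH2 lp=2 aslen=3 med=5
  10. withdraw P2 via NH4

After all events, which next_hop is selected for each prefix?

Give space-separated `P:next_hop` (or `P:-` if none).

Op 1: best P0=- P1=NH2 P2=-
Op 2: best P0=- P1=NH2 P2=-
Op 3: best P0=- P1=NH2 P2=-
Op 4: best P0=- P1=NH2 P2=NH3
Op 5: best P0=NH1 P1=NH2 P2=NH3
Op 6: best P0=NH1 P1=NH2 P2=NH4
Op 7: best P0=NH1 P1=NH2 P2=NH4
Op 8: best P0=NH1 P1=NH2 P2=NH2
Op 9: best P0=NH1 P1=NH2 P2=NH2
Op 10: best P0=NH1 P1=NH2 P2=NH2

Answer: P0:NH1 P1:NH2 P2:NH2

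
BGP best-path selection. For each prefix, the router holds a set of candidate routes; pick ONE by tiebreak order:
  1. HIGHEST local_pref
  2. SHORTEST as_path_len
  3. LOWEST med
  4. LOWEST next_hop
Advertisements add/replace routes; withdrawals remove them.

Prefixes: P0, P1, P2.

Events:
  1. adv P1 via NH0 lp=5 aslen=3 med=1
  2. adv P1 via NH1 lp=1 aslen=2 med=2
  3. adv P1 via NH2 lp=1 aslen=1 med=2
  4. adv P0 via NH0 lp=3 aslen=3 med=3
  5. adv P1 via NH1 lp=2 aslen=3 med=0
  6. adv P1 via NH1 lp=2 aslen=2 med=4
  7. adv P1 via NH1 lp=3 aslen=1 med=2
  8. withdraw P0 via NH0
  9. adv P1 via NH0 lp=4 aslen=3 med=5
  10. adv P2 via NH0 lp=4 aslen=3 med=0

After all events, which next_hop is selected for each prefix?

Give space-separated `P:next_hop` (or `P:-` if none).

Answer: P0:- P1:NH0 P2:NH0

Derivation:
Op 1: best P0=- P1=NH0 P2=-
Op 2: best P0=- P1=NH0 P2=-
Op 3: best P0=- P1=NH0 P2=-
Op 4: best P0=NH0 P1=NH0 P2=-
Op 5: best P0=NH0 P1=NH0 P2=-
Op 6: best P0=NH0 P1=NH0 P2=-
Op 7: best P0=NH0 P1=NH0 P2=-
Op 8: best P0=- P1=NH0 P2=-
Op 9: best P0=- P1=NH0 P2=-
Op 10: best P0=- P1=NH0 P2=NH0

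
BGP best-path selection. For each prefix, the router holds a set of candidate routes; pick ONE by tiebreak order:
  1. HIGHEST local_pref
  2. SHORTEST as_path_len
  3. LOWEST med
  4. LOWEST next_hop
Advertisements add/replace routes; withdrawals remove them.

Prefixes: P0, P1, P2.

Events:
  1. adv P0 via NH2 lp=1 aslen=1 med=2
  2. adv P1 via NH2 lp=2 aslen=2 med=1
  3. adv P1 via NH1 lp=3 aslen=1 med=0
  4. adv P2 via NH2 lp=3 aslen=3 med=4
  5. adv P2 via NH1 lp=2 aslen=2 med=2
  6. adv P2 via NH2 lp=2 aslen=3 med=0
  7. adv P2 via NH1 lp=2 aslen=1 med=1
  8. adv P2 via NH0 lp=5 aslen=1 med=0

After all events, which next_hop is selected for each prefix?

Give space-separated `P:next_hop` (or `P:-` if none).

Answer: P0:NH2 P1:NH1 P2:NH0

Derivation:
Op 1: best P0=NH2 P1=- P2=-
Op 2: best P0=NH2 P1=NH2 P2=-
Op 3: best P0=NH2 P1=NH1 P2=-
Op 4: best P0=NH2 P1=NH1 P2=NH2
Op 5: best P0=NH2 P1=NH1 P2=NH2
Op 6: best P0=NH2 P1=NH1 P2=NH1
Op 7: best P0=NH2 P1=NH1 P2=NH1
Op 8: best P0=NH2 P1=NH1 P2=NH0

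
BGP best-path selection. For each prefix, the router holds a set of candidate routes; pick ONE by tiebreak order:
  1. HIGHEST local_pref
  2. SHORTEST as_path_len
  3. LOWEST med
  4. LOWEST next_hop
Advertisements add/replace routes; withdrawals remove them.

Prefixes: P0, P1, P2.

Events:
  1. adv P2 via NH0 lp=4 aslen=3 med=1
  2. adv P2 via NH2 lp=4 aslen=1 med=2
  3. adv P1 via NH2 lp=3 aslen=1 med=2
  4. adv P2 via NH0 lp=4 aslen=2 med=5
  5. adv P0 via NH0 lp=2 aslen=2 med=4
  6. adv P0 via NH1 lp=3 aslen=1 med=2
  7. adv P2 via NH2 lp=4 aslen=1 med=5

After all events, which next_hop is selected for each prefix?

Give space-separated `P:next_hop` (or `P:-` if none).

Op 1: best P0=- P1=- P2=NH0
Op 2: best P0=- P1=- P2=NH2
Op 3: best P0=- P1=NH2 P2=NH2
Op 4: best P0=- P1=NH2 P2=NH2
Op 5: best P0=NH0 P1=NH2 P2=NH2
Op 6: best P0=NH1 P1=NH2 P2=NH2
Op 7: best P0=NH1 P1=NH2 P2=NH2

Answer: P0:NH1 P1:NH2 P2:NH2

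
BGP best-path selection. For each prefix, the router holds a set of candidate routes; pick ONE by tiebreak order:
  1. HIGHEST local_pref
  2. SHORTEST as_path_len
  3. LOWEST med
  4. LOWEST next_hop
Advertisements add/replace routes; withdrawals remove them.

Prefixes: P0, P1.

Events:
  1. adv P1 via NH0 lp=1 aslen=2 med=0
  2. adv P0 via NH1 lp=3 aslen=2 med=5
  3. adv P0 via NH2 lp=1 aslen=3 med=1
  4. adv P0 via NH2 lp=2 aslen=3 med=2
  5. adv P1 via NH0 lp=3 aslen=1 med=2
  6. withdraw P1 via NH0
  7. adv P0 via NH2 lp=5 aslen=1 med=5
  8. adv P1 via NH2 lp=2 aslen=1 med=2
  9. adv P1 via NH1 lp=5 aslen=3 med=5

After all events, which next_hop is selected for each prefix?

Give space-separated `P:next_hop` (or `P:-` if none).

Answer: P0:NH2 P1:NH1

Derivation:
Op 1: best P0=- P1=NH0
Op 2: best P0=NH1 P1=NH0
Op 3: best P0=NH1 P1=NH0
Op 4: best P0=NH1 P1=NH0
Op 5: best P0=NH1 P1=NH0
Op 6: best P0=NH1 P1=-
Op 7: best P0=NH2 P1=-
Op 8: best P0=NH2 P1=NH2
Op 9: best P0=NH2 P1=NH1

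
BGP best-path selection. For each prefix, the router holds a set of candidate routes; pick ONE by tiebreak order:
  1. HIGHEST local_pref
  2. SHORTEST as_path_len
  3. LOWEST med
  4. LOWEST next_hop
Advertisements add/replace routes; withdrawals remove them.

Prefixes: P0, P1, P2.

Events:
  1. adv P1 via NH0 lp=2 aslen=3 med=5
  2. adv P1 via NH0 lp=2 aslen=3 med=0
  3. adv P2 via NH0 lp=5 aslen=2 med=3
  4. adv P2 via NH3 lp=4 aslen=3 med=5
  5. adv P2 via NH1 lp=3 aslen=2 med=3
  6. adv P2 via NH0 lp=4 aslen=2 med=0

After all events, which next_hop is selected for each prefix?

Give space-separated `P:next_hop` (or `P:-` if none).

Op 1: best P0=- P1=NH0 P2=-
Op 2: best P0=- P1=NH0 P2=-
Op 3: best P0=- P1=NH0 P2=NH0
Op 4: best P0=- P1=NH0 P2=NH0
Op 5: best P0=- P1=NH0 P2=NH0
Op 6: best P0=- P1=NH0 P2=NH0

Answer: P0:- P1:NH0 P2:NH0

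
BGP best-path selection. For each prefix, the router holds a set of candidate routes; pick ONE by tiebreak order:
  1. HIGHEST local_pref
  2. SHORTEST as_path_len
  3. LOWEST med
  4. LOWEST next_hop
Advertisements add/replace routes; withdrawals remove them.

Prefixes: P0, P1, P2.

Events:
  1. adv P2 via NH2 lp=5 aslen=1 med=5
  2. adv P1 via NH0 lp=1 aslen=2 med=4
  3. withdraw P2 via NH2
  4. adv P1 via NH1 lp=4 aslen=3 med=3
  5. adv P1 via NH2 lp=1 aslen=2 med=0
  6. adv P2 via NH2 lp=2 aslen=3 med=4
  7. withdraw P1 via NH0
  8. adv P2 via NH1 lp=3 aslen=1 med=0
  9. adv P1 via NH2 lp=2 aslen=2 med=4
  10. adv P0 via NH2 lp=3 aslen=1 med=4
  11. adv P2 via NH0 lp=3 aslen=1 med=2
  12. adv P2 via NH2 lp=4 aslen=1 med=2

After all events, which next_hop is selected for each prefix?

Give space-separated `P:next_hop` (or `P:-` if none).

Answer: P0:NH2 P1:NH1 P2:NH2

Derivation:
Op 1: best P0=- P1=- P2=NH2
Op 2: best P0=- P1=NH0 P2=NH2
Op 3: best P0=- P1=NH0 P2=-
Op 4: best P0=- P1=NH1 P2=-
Op 5: best P0=- P1=NH1 P2=-
Op 6: best P0=- P1=NH1 P2=NH2
Op 7: best P0=- P1=NH1 P2=NH2
Op 8: best P0=- P1=NH1 P2=NH1
Op 9: best P0=- P1=NH1 P2=NH1
Op 10: best P0=NH2 P1=NH1 P2=NH1
Op 11: best P0=NH2 P1=NH1 P2=NH1
Op 12: best P0=NH2 P1=NH1 P2=NH2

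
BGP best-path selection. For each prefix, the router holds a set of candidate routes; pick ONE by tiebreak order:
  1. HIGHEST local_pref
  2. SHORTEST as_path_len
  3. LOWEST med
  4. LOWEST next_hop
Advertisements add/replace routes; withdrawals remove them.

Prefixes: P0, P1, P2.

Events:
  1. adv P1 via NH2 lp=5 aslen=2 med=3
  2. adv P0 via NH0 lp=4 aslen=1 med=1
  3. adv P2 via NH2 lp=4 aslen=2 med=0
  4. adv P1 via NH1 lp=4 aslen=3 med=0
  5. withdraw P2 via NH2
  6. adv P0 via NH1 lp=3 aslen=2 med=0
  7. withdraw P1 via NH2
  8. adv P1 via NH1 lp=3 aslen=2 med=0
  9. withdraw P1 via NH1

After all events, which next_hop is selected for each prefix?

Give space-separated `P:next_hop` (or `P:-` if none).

Op 1: best P0=- P1=NH2 P2=-
Op 2: best P0=NH0 P1=NH2 P2=-
Op 3: best P0=NH0 P1=NH2 P2=NH2
Op 4: best P0=NH0 P1=NH2 P2=NH2
Op 5: best P0=NH0 P1=NH2 P2=-
Op 6: best P0=NH0 P1=NH2 P2=-
Op 7: best P0=NH0 P1=NH1 P2=-
Op 8: best P0=NH0 P1=NH1 P2=-
Op 9: best P0=NH0 P1=- P2=-

Answer: P0:NH0 P1:- P2:-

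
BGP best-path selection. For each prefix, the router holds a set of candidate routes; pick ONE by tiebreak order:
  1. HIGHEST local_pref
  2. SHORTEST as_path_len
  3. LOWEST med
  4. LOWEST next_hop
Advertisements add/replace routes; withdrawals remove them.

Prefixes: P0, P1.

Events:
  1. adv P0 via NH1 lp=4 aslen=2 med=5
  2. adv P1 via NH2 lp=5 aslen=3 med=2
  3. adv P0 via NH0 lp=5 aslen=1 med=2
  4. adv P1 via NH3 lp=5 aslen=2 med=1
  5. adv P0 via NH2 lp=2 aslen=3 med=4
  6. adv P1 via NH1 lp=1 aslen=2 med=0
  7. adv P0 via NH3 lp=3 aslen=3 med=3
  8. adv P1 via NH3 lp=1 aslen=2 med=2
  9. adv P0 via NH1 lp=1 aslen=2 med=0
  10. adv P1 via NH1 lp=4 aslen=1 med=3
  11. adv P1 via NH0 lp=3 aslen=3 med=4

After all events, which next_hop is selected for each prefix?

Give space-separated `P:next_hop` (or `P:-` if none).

Op 1: best P0=NH1 P1=-
Op 2: best P0=NH1 P1=NH2
Op 3: best P0=NH0 P1=NH2
Op 4: best P0=NH0 P1=NH3
Op 5: best P0=NH0 P1=NH3
Op 6: best P0=NH0 P1=NH3
Op 7: best P0=NH0 P1=NH3
Op 8: best P0=NH0 P1=NH2
Op 9: best P0=NH0 P1=NH2
Op 10: best P0=NH0 P1=NH2
Op 11: best P0=NH0 P1=NH2

Answer: P0:NH0 P1:NH2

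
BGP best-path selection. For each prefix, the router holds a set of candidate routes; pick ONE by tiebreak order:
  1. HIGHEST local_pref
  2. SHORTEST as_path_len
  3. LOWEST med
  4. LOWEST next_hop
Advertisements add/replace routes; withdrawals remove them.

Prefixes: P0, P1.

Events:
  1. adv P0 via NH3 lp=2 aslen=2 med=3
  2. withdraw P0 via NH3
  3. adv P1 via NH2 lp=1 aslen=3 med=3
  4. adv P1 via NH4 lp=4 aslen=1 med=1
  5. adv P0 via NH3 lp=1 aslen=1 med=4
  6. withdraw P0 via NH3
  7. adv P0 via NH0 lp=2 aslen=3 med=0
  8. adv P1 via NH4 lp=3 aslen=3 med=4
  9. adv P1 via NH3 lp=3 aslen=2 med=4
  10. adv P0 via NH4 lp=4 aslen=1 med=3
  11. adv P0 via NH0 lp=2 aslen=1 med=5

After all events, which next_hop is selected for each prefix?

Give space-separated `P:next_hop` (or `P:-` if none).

Answer: P0:NH4 P1:NH3

Derivation:
Op 1: best P0=NH3 P1=-
Op 2: best P0=- P1=-
Op 3: best P0=- P1=NH2
Op 4: best P0=- P1=NH4
Op 5: best P0=NH3 P1=NH4
Op 6: best P0=- P1=NH4
Op 7: best P0=NH0 P1=NH4
Op 8: best P0=NH0 P1=NH4
Op 9: best P0=NH0 P1=NH3
Op 10: best P0=NH4 P1=NH3
Op 11: best P0=NH4 P1=NH3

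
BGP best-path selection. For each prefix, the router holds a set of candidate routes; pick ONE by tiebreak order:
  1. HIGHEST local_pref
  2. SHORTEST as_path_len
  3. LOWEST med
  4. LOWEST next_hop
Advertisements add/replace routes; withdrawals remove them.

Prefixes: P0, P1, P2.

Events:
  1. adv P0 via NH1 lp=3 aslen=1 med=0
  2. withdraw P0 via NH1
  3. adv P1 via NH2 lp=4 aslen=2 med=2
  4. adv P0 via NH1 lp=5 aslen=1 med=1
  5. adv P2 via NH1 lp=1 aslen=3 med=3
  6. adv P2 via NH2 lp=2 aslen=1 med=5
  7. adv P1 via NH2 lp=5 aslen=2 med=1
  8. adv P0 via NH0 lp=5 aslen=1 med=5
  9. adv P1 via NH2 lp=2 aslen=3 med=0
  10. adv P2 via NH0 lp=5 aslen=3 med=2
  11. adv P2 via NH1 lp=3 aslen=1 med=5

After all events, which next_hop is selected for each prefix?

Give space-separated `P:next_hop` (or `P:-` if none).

Op 1: best P0=NH1 P1=- P2=-
Op 2: best P0=- P1=- P2=-
Op 3: best P0=- P1=NH2 P2=-
Op 4: best P0=NH1 P1=NH2 P2=-
Op 5: best P0=NH1 P1=NH2 P2=NH1
Op 6: best P0=NH1 P1=NH2 P2=NH2
Op 7: best P0=NH1 P1=NH2 P2=NH2
Op 8: best P0=NH1 P1=NH2 P2=NH2
Op 9: best P0=NH1 P1=NH2 P2=NH2
Op 10: best P0=NH1 P1=NH2 P2=NH0
Op 11: best P0=NH1 P1=NH2 P2=NH0

Answer: P0:NH1 P1:NH2 P2:NH0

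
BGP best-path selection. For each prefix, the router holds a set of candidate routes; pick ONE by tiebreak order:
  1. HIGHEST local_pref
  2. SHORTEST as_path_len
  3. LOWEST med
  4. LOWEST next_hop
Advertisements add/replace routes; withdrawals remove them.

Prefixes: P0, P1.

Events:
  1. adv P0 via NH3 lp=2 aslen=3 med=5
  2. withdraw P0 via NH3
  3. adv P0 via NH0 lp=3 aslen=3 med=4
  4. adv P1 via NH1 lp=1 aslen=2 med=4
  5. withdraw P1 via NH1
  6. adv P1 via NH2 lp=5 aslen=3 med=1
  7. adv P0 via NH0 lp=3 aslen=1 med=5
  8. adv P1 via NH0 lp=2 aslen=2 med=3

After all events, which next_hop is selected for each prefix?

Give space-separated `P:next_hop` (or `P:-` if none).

Op 1: best P0=NH3 P1=-
Op 2: best P0=- P1=-
Op 3: best P0=NH0 P1=-
Op 4: best P0=NH0 P1=NH1
Op 5: best P0=NH0 P1=-
Op 6: best P0=NH0 P1=NH2
Op 7: best P0=NH0 P1=NH2
Op 8: best P0=NH0 P1=NH2

Answer: P0:NH0 P1:NH2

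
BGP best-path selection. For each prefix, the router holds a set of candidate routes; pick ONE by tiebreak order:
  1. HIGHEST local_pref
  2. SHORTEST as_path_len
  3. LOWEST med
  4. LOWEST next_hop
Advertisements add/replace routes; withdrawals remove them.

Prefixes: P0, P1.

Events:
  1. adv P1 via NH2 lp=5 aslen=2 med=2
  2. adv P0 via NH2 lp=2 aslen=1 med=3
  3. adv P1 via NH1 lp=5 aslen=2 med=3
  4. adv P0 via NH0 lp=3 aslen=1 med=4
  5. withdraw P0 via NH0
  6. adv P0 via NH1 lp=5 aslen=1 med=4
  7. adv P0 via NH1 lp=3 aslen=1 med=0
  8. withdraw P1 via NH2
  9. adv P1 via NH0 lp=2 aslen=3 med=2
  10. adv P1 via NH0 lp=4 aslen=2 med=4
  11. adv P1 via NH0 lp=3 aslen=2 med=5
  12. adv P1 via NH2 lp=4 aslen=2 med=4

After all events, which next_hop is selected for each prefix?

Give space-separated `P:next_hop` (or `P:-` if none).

Op 1: best P0=- P1=NH2
Op 2: best P0=NH2 P1=NH2
Op 3: best P0=NH2 P1=NH2
Op 4: best P0=NH0 P1=NH2
Op 5: best P0=NH2 P1=NH2
Op 6: best P0=NH1 P1=NH2
Op 7: best P0=NH1 P1=NH2
Op 8: best P0=NH1 P1=NH1
Op 9: best P0=NH1 P1=NH1
Op 10: best P0=NH1 P1=NH1
Op 11: best P0=NH1 P1=NH1
Op 12: best P0=NH1 P1=NH1

Answer: P0:NH1 P1:NH1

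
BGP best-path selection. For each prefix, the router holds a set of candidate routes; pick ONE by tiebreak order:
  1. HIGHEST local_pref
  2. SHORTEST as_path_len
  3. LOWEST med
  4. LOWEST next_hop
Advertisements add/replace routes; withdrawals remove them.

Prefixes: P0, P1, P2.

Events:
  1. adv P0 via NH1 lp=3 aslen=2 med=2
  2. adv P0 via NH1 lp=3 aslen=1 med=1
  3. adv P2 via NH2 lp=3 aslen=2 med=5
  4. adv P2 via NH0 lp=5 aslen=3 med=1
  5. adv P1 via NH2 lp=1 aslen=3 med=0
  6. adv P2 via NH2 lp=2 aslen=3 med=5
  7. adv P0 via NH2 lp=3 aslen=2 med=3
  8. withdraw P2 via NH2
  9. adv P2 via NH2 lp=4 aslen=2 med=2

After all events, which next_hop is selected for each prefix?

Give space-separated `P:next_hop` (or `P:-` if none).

Op 1: best P0=NH1 P1=- P2=-
Op 2: best P0=NH1 P1=- P2=-
Op 3: best P0=NH1 P1=- P2=NH2
Op 4: best P0=NH1 P1=- P2=NH0
Op 5: best P0=NH1 P1=NH2 P2=NH0
Op 6: best P0=NH1 P1=NH2 P2=NH0
Op 7: best P0=NH1 P1=NH2 P2=NH0
Op 8: best P0=NH1 P1=NH2 P2=NH0
Op 9: best P0=NH1 P1=NH2 P2=NH0

Answer: P0:NH1 P1:NH2 P2:NH0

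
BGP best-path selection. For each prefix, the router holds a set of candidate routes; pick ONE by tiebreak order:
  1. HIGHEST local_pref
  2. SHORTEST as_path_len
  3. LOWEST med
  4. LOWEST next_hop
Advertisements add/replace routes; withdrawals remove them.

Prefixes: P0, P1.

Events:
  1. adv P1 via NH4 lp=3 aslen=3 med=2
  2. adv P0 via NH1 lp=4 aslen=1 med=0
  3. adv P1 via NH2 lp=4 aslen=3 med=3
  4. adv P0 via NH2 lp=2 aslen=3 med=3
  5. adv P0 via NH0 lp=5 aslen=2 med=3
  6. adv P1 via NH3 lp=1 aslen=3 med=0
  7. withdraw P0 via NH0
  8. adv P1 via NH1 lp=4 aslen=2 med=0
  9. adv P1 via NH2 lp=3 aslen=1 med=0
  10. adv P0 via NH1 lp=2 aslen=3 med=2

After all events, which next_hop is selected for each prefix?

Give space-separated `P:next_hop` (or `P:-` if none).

Answer: P0:NH1 P1:NH1

Derivation:
Op 1: best P0=- P1=NH4
Op 2: best P0=NH1 P1=NH4
Op 3: best P0=NH1 P1=NH2
Op 4: best P0=NH1 P1=NH2
Op 5: best P0=NH0 P1=NH2
Op 6: best P0=NH0 P1=NH2
Op 7: best P0=NH1 P1=NH2
Op 8: best P0=NH1 P1=NH1
Op 9: best P0=NH1 P1=NH1
Op 10: best P0=NH1 P1=NH1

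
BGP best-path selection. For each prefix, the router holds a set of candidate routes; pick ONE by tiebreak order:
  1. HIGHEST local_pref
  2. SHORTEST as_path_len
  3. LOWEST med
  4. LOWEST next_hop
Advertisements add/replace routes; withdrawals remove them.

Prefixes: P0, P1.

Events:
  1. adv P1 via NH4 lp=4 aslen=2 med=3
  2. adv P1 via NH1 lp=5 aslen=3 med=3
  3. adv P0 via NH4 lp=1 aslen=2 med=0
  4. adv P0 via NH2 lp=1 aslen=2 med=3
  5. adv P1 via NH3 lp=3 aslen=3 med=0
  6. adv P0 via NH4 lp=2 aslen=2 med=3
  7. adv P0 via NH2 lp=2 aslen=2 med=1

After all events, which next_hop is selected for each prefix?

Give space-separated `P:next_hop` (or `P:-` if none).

Answer: P0:NH2 P1:NH1

Derivation:
Op 1: best P0=- P1=NH4
Op 2: best P0=- P1=NH1
Op 3: best P0=NH4 P1=NH1
Op 4: best P0=NH4 P1=NH1
Op 5: best P0=NH4 P1=NH1
Op 6: best P0=NH4 P1=NH1
Op 7: best P0=NH2 P1=NH1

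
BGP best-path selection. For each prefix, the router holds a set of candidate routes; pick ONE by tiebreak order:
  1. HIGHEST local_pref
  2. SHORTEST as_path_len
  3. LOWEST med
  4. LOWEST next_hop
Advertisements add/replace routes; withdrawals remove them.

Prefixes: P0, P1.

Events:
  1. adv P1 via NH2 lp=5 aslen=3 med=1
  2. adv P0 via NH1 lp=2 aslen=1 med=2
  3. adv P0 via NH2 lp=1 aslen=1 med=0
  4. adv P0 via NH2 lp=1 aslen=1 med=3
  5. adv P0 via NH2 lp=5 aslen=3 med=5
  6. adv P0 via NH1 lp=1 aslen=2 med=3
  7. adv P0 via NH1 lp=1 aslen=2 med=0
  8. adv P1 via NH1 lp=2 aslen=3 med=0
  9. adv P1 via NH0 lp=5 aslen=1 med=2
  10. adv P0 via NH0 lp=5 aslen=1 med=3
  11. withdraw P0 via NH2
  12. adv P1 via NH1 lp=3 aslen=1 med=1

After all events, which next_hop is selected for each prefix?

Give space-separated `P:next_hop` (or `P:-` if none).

Answer: P0:NH0 P1:NH0

Derivation:
Op 1: best P0=- P1=NH2
Op 2: best P0=NH1 P1=NH2
Op 3: best P0=NH1 P1=NH2
Op 4: best P0=NH1 P1=NH2
Op 5: best P0=NH2 P1=NH2
Op 6: best P0=NH2 P1=NH2
Op 7: best P0=NH2 P1=NH2
Op 8: best P0=NH2 P1=NH2
Op 9: best P0=NH2 P1=NH0
Op 10: best P0=NH0 P1=NH0
Op 11: best P0=NH0 P1=NH0
Op 12: best P0=NH0 P1=NH0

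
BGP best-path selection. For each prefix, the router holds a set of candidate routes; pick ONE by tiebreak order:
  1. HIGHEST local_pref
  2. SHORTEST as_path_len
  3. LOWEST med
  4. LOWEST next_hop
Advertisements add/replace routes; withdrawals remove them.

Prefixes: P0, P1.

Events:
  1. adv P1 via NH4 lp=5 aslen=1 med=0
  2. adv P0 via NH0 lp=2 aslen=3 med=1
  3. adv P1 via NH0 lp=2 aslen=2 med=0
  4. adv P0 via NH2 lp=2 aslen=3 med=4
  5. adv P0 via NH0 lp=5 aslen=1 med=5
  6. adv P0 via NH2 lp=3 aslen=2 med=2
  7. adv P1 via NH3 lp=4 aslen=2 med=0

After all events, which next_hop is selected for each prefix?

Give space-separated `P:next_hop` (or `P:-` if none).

Answer: P0:NH0 P1:NH4

Derivation:
Op 1: best P0=- P1=NH4
Op 2: best P0=NH0 P1=NH4
Op 3: best P0=NH0 P1=NH4
Op 4: best P0=NH0 P1=NH4
Op 5: best P0=NH0 P1=NH4
Op 6: best P0=NH0 P1=NH4
Op 7: best P0=NH0 P1=NH4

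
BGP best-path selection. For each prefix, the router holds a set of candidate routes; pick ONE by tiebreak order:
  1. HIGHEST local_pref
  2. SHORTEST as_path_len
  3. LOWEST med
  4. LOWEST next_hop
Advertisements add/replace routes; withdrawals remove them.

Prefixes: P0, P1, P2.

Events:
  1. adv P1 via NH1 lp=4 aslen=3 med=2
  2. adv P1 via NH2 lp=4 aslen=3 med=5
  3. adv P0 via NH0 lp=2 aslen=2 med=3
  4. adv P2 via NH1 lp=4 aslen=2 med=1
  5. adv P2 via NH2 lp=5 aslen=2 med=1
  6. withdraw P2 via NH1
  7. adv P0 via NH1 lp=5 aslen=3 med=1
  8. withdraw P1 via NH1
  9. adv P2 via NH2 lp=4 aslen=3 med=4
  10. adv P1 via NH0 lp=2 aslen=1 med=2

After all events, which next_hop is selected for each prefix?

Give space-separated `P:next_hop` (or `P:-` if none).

Answer: P0:NH1 P1:NH2 P2:NH2

Derivation:
Op 1: best P0=- P1=NH1 P2=-
Op 2: best P0=- P1=NH1 P2=-
Op 3: best P0=NH0 P1=NH1 P2=-
Op 4: best P0=NH0 P1=NH1 P2=NH1
Op 5: best P0=NH0 P1=NH1 P2=NH2
Op 6: best P0=NH0 P1=NH1 P2=NH2
Op 7: best P0=NH1 P1=NH1 P2=NH2
Op 8: best P0=NH1 P1=NH2 P2=NH2
Op 9: best P0=NH1 P1=NH2 P2=NH2
Op 10: best P0=NH1 P1=NH2 P2=NH2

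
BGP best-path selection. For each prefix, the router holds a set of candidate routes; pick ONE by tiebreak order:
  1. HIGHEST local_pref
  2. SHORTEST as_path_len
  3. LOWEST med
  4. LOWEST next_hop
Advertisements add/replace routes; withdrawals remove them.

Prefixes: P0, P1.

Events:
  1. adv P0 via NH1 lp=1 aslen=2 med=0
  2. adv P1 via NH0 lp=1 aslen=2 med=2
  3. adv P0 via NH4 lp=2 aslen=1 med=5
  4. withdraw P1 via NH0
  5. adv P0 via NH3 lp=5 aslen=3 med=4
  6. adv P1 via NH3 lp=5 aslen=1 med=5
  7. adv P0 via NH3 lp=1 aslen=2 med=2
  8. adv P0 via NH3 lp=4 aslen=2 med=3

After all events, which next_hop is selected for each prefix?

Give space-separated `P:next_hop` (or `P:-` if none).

Answer: P0:NH3 P1:NH3

Derivation:
Op 1: best P0=NH1 P1=-
Op 2: best P0=NH1 P1=NH0
Op 3: best P0=NH4 P1=NH0
Op 4: best P0=NH4 P1=-
Op 5: best P0=NH3 P1=-
Op 6: best P0=NH3 P1=NH3
Op 7: best P0=NH4 P1=NH3
Op 8: best P0=NH3 P1=NH3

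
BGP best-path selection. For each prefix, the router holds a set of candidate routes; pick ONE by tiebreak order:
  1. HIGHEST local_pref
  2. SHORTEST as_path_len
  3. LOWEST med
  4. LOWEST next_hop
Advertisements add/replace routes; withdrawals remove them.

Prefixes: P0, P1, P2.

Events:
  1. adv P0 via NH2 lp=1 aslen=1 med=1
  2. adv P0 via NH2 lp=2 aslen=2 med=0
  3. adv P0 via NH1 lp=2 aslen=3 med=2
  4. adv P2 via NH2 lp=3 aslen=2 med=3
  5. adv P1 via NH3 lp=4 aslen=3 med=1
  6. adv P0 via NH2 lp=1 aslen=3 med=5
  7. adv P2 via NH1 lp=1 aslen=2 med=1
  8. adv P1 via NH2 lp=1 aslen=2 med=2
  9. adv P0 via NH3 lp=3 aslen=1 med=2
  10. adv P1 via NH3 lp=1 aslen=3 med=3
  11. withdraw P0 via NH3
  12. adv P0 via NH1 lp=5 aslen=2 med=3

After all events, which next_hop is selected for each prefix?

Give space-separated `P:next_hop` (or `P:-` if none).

Answer: P0:NH1 P1:NH2 P2:NH2

Derivation:
Op 1: best P0=NH2 P1=- P2=-
Op 2: best P0=NH2 P1=- P2=-
Op 3: best P0=NH2 P1=- P2=-
Op 4: best P0=NH2 P1=- P2=NH2
Op 5: best P0=NH2 P1=NH3 P2=NH2
Op 6: best P0=NH1 P1=NH3 P2=NH2
Op 7: best P0=NH1 P1=NH3 P2=NH2
Op 8: best P0=NH1 P1=NH3 P2=NH2
Op 9: best P0=NH3 P1=NH3 P2=NH2
Op 10: best P0=NH3 P1=NH2 P2=NH2
Op 11: best P0=NH1 P1=NH2 P2=NH2
Op 12: best P0=NH1 P1=NH2 P2=NH2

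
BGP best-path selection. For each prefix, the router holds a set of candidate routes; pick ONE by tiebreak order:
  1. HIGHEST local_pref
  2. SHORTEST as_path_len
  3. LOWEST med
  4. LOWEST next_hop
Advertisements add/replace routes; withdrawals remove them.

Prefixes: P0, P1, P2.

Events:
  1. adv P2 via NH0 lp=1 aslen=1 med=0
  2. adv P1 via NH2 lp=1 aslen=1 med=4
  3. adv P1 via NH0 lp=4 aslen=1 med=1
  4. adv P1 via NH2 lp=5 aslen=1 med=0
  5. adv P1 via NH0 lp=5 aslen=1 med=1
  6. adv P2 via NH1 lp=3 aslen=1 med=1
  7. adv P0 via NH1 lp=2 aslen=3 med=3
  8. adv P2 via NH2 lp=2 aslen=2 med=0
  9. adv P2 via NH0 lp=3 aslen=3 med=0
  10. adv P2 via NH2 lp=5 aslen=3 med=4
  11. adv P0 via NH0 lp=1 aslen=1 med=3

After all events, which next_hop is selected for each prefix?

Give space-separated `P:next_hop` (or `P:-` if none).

Answer: P0:NH1 P1:NH2 P2:NH2

Derivation:
Op 1: best P0=- P1=- P2=NH0
Op 2: best P0=- P1=NH2 P2=NH0
Op 3: best P0=- P1=NH0 P2=NH0
Op 4: best P0=- P1=NH2 P2=NH0
Op 5: best P0=- P1=NH2 P2=NH0
Op 6: best P0=- P1=NH2 P2=NH1
Op 7: best P0=NH1 P1=NH2 P2=NH1
Op 8: best P0=NH1 P1=NH2 P2=NH1
Op 9: best P0=NH1 P1=NH2 P2=NH1
Op 10: best P0=NH1 P1=NH2 P2=NH2
Op 11: best P0=NH1 P1=NH2 P2=NH2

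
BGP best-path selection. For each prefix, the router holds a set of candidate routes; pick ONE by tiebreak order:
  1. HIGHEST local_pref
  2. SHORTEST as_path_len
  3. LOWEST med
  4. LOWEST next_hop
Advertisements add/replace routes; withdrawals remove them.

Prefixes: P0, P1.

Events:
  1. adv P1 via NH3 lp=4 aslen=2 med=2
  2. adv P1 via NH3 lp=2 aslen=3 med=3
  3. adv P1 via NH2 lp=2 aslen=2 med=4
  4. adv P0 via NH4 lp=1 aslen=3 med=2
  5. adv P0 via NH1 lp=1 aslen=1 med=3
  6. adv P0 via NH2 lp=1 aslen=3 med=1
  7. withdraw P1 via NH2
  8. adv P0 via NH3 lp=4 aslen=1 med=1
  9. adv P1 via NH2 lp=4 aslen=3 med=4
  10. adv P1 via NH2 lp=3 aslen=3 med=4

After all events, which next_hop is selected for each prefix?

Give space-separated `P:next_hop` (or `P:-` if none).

Op 1: best P0=- P1=NH3
Op 2: best P0=- P1=NH3
Op 3: best P0=- P1=NH2
Op 4: best P0=NH4 P1=NH2
Op 5: best P0=NH1 P1=NH2
Op 6: best P0=NH1 P1=NH2
Op 7: best P0=NH1 P1=NH3
Op 8: best P0=NH3 P1=NH3
Op 9: best P0=NH3 P1=NH2
Op 10: best P0=NH3 P1=NH2

Answer: P0:NH3 P1:NH2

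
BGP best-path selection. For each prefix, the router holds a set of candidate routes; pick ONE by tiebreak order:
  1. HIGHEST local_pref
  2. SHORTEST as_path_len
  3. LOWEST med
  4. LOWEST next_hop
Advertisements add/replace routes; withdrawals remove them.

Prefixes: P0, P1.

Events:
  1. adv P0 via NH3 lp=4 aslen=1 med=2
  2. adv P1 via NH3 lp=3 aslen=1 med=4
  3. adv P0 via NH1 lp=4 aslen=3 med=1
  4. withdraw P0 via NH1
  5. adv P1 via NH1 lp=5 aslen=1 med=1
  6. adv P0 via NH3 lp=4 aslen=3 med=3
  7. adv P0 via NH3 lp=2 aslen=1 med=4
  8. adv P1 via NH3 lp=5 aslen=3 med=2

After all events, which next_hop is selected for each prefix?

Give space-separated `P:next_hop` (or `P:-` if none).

Op 1: best P0=NH3 P1=-
Op 2: best P0=NH3 P1=NH3
Op 3: best P0=NH3 P1=NH3
Op 4: best P0=NH3 P1=NH3
Op 5: best P0=NH3 P1=NH1
Op 6: best P0=NH3 P1=NH1
Op 7: best P0=NH3 P1=NH1
Op 8: best P0=NH3 P1=NH1

Answer: P0:NH3 P1:NH1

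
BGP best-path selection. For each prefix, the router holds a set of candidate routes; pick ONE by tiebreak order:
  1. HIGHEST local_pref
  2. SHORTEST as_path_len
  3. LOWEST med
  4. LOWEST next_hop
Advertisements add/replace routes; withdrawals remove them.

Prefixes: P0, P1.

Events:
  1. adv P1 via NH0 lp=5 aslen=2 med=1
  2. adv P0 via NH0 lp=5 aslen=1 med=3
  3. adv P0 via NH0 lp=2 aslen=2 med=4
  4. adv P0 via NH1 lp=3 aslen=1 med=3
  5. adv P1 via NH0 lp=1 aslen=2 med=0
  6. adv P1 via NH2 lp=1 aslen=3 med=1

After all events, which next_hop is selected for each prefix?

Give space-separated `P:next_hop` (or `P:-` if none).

Answer: P0:NH1 P1:NH0

Derivation:
Op 1: best P0=- P1=NH0
Op 2: best P0=NH0 P1=NH0
Op 3: best P0=NH0 P1=NH0
Op 4: best P0=NH1 P1=NH0
Op 5: best P0=NH1 P1=NH0
Op 6: best P0=NH1 P1=NH0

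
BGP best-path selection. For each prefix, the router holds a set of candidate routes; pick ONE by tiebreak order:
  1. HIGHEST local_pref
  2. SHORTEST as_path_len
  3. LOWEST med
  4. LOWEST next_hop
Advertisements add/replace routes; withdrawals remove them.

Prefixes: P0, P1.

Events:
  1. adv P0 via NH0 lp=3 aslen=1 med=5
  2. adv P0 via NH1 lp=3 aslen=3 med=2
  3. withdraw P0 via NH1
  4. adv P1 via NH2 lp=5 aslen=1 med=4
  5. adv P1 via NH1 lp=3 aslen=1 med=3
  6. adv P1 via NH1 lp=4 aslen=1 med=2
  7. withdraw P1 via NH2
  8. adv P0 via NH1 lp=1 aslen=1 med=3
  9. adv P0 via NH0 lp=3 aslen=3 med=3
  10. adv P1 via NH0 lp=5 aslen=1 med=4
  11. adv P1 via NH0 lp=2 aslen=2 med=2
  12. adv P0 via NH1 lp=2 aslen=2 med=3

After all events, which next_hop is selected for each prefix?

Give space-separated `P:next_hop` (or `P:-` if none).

Op 1: best P0=NH0 P1=-
Op 2: best P0=NH0 P1=-
Op 3: best P0=NH0 P1=-
Op 4: best P0=NH0 P1=NH2
Op 5: best P0=NH0 P1=NH2
Op 6: best P0=NH0 P1=NH2
Op 7: best P0=NH0 P1=NH1
Op 8: best P0=NH0 P1=NH1
Op 9: best P0=NH0 P1=NH1
Op 10: best P0=NH0 P1=NH0
Op 11: best P0=NH0 P1=NH1
Op 12: best P0=NH0 P1=NH1

Answer: P0:NH0 P1:NH1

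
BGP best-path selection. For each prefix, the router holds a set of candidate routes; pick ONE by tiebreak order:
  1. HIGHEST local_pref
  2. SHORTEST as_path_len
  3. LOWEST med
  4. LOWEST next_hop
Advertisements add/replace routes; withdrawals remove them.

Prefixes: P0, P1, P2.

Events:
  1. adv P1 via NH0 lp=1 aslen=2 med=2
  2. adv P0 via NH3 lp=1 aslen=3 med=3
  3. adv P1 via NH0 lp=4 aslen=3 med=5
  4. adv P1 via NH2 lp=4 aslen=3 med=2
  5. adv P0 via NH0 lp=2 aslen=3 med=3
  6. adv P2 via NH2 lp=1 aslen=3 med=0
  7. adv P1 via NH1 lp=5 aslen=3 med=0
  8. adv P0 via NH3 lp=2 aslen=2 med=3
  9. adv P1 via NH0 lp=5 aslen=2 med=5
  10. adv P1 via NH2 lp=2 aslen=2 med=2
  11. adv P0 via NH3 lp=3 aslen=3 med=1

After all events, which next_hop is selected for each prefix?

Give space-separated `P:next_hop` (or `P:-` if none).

Answer: P0:NH3 P1:NH0 P2:NH2

Derivation:
Op 1: best P0=- P1=NH0 P2=-
Op 2: best P0=NH3 P1=NH0 P2=-
Op 3: best P0=NH3 P1=NH0 P2=-
Op 4: best P0=NH3 P1=NH2 P2=-
Op 5: best P0=NH0 P1=NH2 P2=-
Op 6: best P0=NH0 P1=NH2 P2=NH2
Op 7: best P0=NH0 P1=NH1 P2=NH2
Op 8: best P0=NH3 P1=NH1 P2=NH2
Op 9: best P0=NH3 P1=NH0 P2=NH2
Op 10: best P0=NH3 P1=NH0 P2=NH2
Op 11: best P0=NH3 P1=NH0 P2=NH2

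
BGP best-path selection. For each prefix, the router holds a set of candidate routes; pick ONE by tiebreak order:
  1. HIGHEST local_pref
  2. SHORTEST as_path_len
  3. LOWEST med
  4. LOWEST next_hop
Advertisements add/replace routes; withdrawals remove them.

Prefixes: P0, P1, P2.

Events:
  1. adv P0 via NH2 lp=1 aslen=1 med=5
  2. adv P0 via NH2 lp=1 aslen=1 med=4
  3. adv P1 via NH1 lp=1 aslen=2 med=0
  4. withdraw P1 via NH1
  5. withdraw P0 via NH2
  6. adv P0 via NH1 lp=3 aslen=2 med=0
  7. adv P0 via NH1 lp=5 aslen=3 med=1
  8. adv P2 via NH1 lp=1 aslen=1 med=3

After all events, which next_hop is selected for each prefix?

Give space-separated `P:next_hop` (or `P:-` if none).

Answer: P0:NH1 P1:- P2:NH1

Derivation:
Op 1: best P0=NH2 P1=- P2=-
Op 2: best P0=NH2 P1=- P2=-
Op 3: best P0=NH2 P1=NH1 P2=-
Op 4: best P0=NH2 P1=- P2=-
Op 5: best P0=- P1=- P2=-
Op 6: best P0=NH1 P1=- P2=-
Op 7: best P0=NH1 P1=- P2=-
Op 8: best P0=NH1 P1=- P2=NH1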